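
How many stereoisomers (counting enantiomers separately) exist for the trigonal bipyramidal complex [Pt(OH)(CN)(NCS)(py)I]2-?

20

Placing the ligands in turn and identifying arrangements related by rotation or reflection leaves 10 distinct geometric isomers.
Of these, 10 lack any improper symmetry element and so occur as enantiomeric pairs, giving 10 + 10 = 20 stereoisomers in total.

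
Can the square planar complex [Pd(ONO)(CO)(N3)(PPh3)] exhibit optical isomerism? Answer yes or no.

In a square planar complex each vertex has one trans partner and two cis neighbours.
Working through the distinct placements yields 3 geometric isomers: (CO/ONO trans, N3/PPh3 trans); (CO/PPh3 trans, N3/ONO trans); (CO/N3 trans, ONO/PPh3 trans).
Each arrangement has an internal mirror plane or centre of symmetry, so none is chiral.

no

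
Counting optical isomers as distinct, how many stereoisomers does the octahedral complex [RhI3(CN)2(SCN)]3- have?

3

The six octahedral sites form three mutually perpendicular trans pairs.
There are 3 geometric isomers: I mer, CN trans; I fac, CN cis; I mer, CN cis.
Each arrangement has an internal mirror plane or centre of symmetry, so none is chiral.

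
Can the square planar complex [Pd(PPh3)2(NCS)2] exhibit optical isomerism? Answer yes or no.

A square has two trans pairs of vertices; adjacent vertices are cis.
There are 2 geometric isomers: PPh3 cis; PPh3 trans.
Each arrangement has an internal mirror plane or centre of symmetry, so none is chiral.

no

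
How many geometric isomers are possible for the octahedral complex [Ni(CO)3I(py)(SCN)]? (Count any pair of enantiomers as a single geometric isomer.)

4

An octahedron has six vertices in three trans pairs; every non-trans pair is cis.
There are 4 geometric isomers: CO mer (3 arrangements); CO fac (chiral).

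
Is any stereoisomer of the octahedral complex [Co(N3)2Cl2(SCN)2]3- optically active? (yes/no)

yes

The six octahedral sites form three mutually perpendicular trans pairs.
Systematic placement gives 5 geometric isomers: N3 trans, Cl trans, SCN trans; N3 cis, Cl trans, SCN cis; N3 cis, Cl cis, SCN trans; N3 cis, Cl cis, SCN cis (chiral); N3 trans, Cl cis, SCN cis.
One of these lacks any improper symmetry element and so occurs as an enantiomeric pair, giving 5 + 1 = 6 stereoisomers in total.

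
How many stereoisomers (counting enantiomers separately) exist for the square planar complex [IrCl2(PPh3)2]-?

A square has two trans pairs of vertices; adjacent vertices are cis.
The distinct arrangements are (2 in all): Cl cis; Cl trans.
Each arrangement has an internal mirror plane or centre of symmetry, so none is chiral.

2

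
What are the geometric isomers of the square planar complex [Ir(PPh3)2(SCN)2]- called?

There are 2 geometric isomers: PPh3 cis; PPh3 trans.

cis and trans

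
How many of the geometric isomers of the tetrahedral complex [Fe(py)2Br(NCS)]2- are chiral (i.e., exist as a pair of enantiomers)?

In a tetrahedral complex all four positions are equivalent and every pair of ligands is adjacent — there is no cis/trans distinction.
Only one geometric arrangement is possible.

0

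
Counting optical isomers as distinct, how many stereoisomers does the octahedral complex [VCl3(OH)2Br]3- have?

Systematic placement gives 3 geometric isomers: Cl mer, OH trans; Cl fac, OH cis; Cl mer, OH cis.
Each arrangement has an internal mirror plane or centre of symmetry, so none is chiral.

3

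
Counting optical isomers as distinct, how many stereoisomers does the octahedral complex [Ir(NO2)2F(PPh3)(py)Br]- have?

15

Exhaustive case analysis gives 9 geometric isomers.
Of these, 6 lack any improper symmetry element and so occur as enantiomeric pairs, giving 9 + 6 = 15 stereoisomers in total.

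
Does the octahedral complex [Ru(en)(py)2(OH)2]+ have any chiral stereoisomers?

yes

Each en is bidentate and must span two cis positions.
The distinct arrangements are (3 in all): py cis, OH trans; py trans, OH cis; py cis, OH cis (chiral).
One of these lacks any improper symmetry element and so occurs as an enantiomeric pair, giving 3 + 1 = 4 stereoisomers in total.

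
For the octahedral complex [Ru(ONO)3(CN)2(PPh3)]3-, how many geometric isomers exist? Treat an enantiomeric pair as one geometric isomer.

3

An octahedron has six vertices in three trans pairs; every non-trans pair is cis.
Working through the distinct placements yields 3 geometric isomers: ONO mer, CN trans; ONO fac, CN cis; ONO mer, CN cis.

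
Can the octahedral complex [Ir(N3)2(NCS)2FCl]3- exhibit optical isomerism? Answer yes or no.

yes

The six octahedral sites form three mutually perpendicular trans pairs.
There are 6 geometric isomers: N3 trans, NCS trans; N3 cis, NCS cis (3 arrangements, 2 chiral); N3 cis, NCS trans; N3 trans, NCS cis.
Of these, 2 lack any improper symmetry element and so occur as enantiomeric pairs, giving 6 + 2 = 8 stereoisomers in total.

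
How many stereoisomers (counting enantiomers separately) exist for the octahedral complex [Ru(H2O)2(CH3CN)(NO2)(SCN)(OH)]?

In an octahedral complex each vertex has one trans partner and four cis neighbours.
Systematic enumeration (placing each ligand type in turn and discarding arrangements equivalent by rotation or reflection) gives 9 geometric isomers.
Of these, 6 lack any improper symmetry element and so occur as enantiomeric pairs, giving 9 + 6 = 15 stereoisomers in total.

15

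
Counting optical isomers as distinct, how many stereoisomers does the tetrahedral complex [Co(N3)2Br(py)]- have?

1

In a tetrahedral complex all four positions are equivalent and every pair of ligands is adjacent — there is no cis/trans distinction.
Only one geometric arrangement is possible.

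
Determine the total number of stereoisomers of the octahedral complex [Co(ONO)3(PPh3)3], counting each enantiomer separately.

2

Working through the distinct placements yields 2 geometric isomers: ONO mer; ONO fac.
Each arrangement has an internal mirror plane or centre of symmetry, so none is chiral.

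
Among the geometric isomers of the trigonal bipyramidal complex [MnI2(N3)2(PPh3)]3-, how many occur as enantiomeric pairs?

In a trigonal bipyramid the two axial positions differ from the three equatorial ones.
Systematic enumeration (placing each ligand type in turn and discarding arrangements equivalent by rotation or reflection) gives 5 geometric isomers.
One of these lacks any improper symmetry element and so occurs as an enantiomeric pair, giving 5 + 1 = 6 stereoisomers in total.

1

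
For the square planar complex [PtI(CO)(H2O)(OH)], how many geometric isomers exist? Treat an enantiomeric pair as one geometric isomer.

3

A square has two trans pairs of vertices; adjacent vertices are cis.
The distinct arrangements are (3 in all): (CO/I trans, H2O/OH trans); (CO/OH trans, H2O/I trans); (CO/H2O trans, I/OH trans).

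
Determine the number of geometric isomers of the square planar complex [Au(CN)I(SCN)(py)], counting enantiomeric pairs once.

3

The distinct arrangements are (3 in all): (CN/SCN trans, I/py trans); (CN/py trans, I/SCN trans); (CN/I trans, SCN/py trans).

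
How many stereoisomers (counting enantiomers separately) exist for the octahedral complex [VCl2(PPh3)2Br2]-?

6

An octahedron has six vertices in three trans pairs; every non-trans pair is cis.
Working through the distinct placements yields 5 geometric isomers: Cl trans, PPh3 trans, Br trans; Cl cis, PPh3 cis, Br trans; Cl cis, PPh3 trans, Br cis; Cl cis, PPh3 cis, Br cis (chiral); Cl trans, PPh3 cis, Br cis.
One of these lacks any improper symmetry element and so occurs as an enantiomeric pair, giving 5 + 1 = 6 stereoisomers in total.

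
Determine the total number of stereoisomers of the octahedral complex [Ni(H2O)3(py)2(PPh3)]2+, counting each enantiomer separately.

3

The six octahedral sites form three mutually perpendicular trans pairs.
Working through the distinct placements yields 3 geometric isomers: H2O mer, py trans; H2O mer, py cis; H2O fac, py cis.
Each arrangement has an internal mirror plane or centre of symmetry, so none is chiral.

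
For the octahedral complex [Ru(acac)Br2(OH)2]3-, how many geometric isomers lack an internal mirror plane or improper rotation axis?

An octahedron has six vertices in three trans pairs; every non-trans pair is cis.
Each acac is bidentate and must span two cis positions.
There are 3 geometric isomers: Br trans, OH cis; Br cis, OH cis (chiral); Br cis, OH trans.
One of these lacks any improper symmetry element and so occurs as an enantiomeric pair, giving 3 + 1 = 4 stereoisomers in total.

1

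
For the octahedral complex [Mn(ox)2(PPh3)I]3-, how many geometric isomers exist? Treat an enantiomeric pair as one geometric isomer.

In an octahedral complex each vertex has one trans partner and four cis neighbours.
Each ox is bidentate and must span two cis positions.
Systematic placement gives 2 geometric isomers: PPh3 and I mutually trans; PPh3 and I mutually cis (chiral).

2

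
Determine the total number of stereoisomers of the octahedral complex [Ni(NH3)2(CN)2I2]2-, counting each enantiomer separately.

6

Systematic placement gives 5 geometric isomers: NH3 trans, CN trans, I trans; NH3 cis, CN trans, I cis; NH3 trans, CN cis, I cis; NH3 cis, CN cis, I cis (chiral); NH3 cis, CN cis, I trans.
One of these lacks any improper symmetry element and so occurs as an enantiomeric pair, giving 5 + 1 = 6 stereoisomers in total.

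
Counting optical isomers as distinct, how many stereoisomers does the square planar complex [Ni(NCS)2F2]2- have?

2

A square has two trans pairs of vertices; adjacent vertices are cis.
Working through the distinct placements yields 2 geometric isomers: NCS cis; NCS trans.
Each arrangement has an internal mirror plane or centre of symmetry, so none is chiral.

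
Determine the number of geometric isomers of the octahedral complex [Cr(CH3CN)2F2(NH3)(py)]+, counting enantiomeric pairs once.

6

In an octahedral complex each vertex has one trans partner and four cis neighbours.
The distinct arrangements are (6 in all): CH3CN trans, F trans; CH3CN trans, F cis; CH3CN cis, F cis (3 arrangements, 2 chiral); CH3CN cis, F trans.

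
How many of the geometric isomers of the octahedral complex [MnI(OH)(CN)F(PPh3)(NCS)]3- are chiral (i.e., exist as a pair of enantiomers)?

An octahedron has six vertices in three trans pairs; every non-trans pair is cis.
Systematic enumeration (placing each ligand type in turn and discarding arrangements equivalent by rotation or reflection) gives 15 geometric isomers.
Of these, 15 lack any improper symmetry element and so occur as enantiomeric pairs, giving 15 + 15 = 30 stereoisomers in total.

15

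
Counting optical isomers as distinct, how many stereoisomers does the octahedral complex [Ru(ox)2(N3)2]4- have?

Each ox is bidentate and must span two cis positions.
There are 2 geometric isomers: N3 trans; N3 cis (chiral).
One of these lacks any improper symmetry element and so occurs as an enantiomeric pair, giving 2 + 1 = 3 stereoisomers in total.

3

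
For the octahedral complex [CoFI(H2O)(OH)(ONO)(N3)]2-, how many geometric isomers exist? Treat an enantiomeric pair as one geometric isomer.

In an octahedral complex each vertex has one trans partner and four cis neighbours.
Exhaustive case analysis gives 15 geometric isomers.

15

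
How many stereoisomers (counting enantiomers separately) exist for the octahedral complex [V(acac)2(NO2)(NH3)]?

An octahedron has six vertices in three trans pairs; every non-trans pair is cis.
Each acac is bidentate and must span two cis positions.
Working through the distinct placements yields 2 geometric isomers: NO2 and NH3 mutually trans; NO2 and NH3 mutually cis (chiral).
One of these lacks any improper symmetry element and so occurs as an enantiomeric pair, giving 2 + 1 = 3 stereoisomers in total.

3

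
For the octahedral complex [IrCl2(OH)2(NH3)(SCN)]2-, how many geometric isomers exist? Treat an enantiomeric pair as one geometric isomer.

6

An octahedron has six vertices in three trans pairs; every non-trans pair is cis.
There are 6 geometric isomers: Cl trans, OH cis; Cl trans, OH trans; Cl cis, OH cis (3 arrangements, 2 chiral); Cl cis, OH trans.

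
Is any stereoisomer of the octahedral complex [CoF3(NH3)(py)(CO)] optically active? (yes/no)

yes

In an octahedral complex each vertex has one trans partner and four cis neighbours.
Working through the distinct placements yields 4 geometric isomers: F mer (3 arrangements); F fac (chiral).
One of these lacks any improper symmetry element and so occurs as an enantiomeric pair, giving 4 + 1 = 5 stereoisomers in total.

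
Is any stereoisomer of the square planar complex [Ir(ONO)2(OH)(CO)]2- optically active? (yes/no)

A square has two trans pairs of vertices; adjacent vertices are cis.
Systematic placement gives 2 geometric isomers: ONO cis; ONO trans.
Each arrangement has an internal mirror plane or centre of symmetry, so none is chiral.

no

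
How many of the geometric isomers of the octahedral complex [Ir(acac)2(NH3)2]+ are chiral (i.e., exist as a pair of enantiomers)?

The six octahedral sites form three mutually perpendicular trans pairs.
Each acac is bidentate and must span two cis positions.
Systematic placement gives 2 geometric isomers: NH3 trans; NH3 cis (chiral).
One of these lacks any improper symmetry element and so occurs as an enantiomeric pair, giving 2 + 1 = 3 stereoisomers in total.

1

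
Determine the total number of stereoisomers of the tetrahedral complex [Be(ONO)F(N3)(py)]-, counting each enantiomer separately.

2

Only one geometric arrangement is possible; it has no improper symmetry element, so it exists as a pair of enantiomers (2 stereoisomers).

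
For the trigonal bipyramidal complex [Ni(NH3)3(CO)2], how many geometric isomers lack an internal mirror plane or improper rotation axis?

In a trigonal bipyramid the two axial positions differ from the three equatorial ones.
There are 3 geometric isomers: CO both axial; CO one axial, one equatorial; CO both equatorial.
Each arrangement has an internal mirror plane or centre of symmetry, so none is chiral.

0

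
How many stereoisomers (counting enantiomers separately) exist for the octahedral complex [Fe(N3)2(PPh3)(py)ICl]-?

The six octahedral sites form three mutually perpendicular trans pairs.
Systematic enumeration (placing each ligand type in turn and discarding arrangements equivalent by rotation or reflection) gives 9 geometric isomers.
Of these, 6 lack any improper symmetry element and so occur as enantiomeric pairs, giving 9 + 6 = 15 stereoisomers in total.

15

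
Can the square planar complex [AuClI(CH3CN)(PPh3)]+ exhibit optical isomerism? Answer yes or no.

A square has two trans pairs of vertices; adjacent vertices are cis.
Working through the distinct placements yields 3 geometric isomers: (CH3CN/I trans, Cl/PPh3 trans); (CH3CN/PPh3 trans, Cl/I trans); (CH3CN/Cl trans, I/PPh3 trans).
Each arrangement has an internal mirror plane or centre of symmetry, so none is chiral.

no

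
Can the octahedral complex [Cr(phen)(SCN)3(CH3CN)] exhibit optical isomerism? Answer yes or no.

Each phen is bidentate and must span two cis positions.
There are 2 geometric isomers: SCN fac; SCN mer.
Each arrangement has an internal mirror plane or centre of symmetry, so none is chiral.

no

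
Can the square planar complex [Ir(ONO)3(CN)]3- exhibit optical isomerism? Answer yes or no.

A square has two trans pairs of vertices; adjacent vertices are cis.
Only one geometric arrangement is possible.

no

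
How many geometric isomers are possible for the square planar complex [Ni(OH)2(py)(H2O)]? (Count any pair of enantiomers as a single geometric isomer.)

2

A square has two trans pairs of vertices; adjacent vertices are cis.
There are 2 geometric isomers: OH cis; OH trans.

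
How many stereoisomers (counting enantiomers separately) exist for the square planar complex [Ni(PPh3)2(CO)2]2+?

There are 2 geometric isomers: PPh3 cis; PPh3 trans.
Each arrangement has an internal mirror plane or centre of symmetry, so none is chiral.

2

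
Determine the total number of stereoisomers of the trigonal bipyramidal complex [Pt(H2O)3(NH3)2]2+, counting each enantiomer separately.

The distinct arrangements are (3 in all): NH3 both equatorial; NH3 one axial, one equatorial; NH3 both axial.
Each arrangement has an internal mirror plane or centre of symmetry, so none is chiral.

3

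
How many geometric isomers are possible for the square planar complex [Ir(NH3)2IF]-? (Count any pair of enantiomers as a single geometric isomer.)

2

In a square planar complex each vertex has one trans partner and two cis neighbours.
Working through the distinct placements yields 2 geometric isomers: NH3 cis; NH3 trans.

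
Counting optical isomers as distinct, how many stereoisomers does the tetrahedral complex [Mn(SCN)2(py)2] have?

1

In a tetrahedral complex all four positions are equivalent and every pair of ligands is adjacent — there is no cis/trans distinction.
Only one geometric arrangement is possible.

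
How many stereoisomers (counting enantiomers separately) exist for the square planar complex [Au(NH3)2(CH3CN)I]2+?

In a square planar complex each vertex has one trans partner and two cis neighbours.
There are 2 geometric isomers: NH3 cis; NH3 trans.
Each arrangement has an internal mirror plane or centre of symmetry, so none is chiral.

2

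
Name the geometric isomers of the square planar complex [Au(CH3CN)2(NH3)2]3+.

A square has two trans pairs of vertices; adjacent vertices are cis.
There are 2 geometric isomers: CH3CN cis; CH3CN trans.

cis and trans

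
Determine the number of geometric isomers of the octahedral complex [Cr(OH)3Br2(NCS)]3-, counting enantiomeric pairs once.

3

Systematic placement gives 3 geometric isomers: OH mer, Br trans; OH mer, Br cis; OH fac, Br cis.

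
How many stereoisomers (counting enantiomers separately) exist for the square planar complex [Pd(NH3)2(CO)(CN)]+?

2

In a square planar complex each vertex has one trans partner and two cis neighbours.
There are 2 geometric isomers: NH3 cis; NH3 trans.
Each arrangement has an internal mirror plane or centre of symmetry, so none is chiral.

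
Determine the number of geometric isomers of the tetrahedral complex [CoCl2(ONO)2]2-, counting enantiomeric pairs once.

All four vertices of a tetrahedron are equivalent and mutually adjacent, so cis/trans isomerism cannot arise.
Only one geometric arrangement is possible.

1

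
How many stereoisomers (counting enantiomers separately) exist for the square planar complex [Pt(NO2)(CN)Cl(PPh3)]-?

In a square planar complex each vertex has one trans partner and two cis neighbours.
There are 3 geometric isomers: (CN/NO2 trans, Cl/PPh3 trans); (CN/PPh3 trans, Cl/NO2 trans); (CN/Cl trans, NO2/PPh3 trans).
Each arrangement has an internal mirror plane or centre of symmetry, so none is chiral.

3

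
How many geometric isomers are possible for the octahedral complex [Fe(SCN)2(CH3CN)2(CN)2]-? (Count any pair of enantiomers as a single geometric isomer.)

The six octahedral sites form three mutually perpendicular trans pairs.
The distinct arrangements are (5 in all): SCN trans, CH3CN trans, CN trans; SCN cis, CH3CN trans, CN cis; SCN trans, CH3CN cis, CN cis; SCN cis, CH3CN cis, CN cis (chiral); SCN cis, CH3CN cis, CN trans.

5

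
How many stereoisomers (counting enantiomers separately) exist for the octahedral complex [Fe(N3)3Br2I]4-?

An octahedron has six vertices in three trans pairs; every non-trans pair is cis.
The distinct arrangements are (3 in all): N3 mer, Br trans; N3 mer, Br cis; N3 fac, Br cis.
Each arrangement has an internal mirror plane or centre of symmetry, so none is chiral.

3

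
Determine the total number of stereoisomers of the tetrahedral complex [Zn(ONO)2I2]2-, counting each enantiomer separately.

Only one geometric arrangement is possible.

1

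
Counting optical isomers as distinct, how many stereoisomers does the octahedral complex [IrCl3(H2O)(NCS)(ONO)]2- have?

5

There are 4 geometric isomers: Cl mer (3 arrangements); Cl fac (chiral).
One of these lacks any improper symmetry element and so occurs as an enantiomeric pair, giving 4 + 1 = 5 stereoisomers in total.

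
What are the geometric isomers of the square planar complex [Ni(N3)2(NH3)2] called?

Systematic placement gives 2 geometric isomers: N3 cis; N3 trans.

cis and trans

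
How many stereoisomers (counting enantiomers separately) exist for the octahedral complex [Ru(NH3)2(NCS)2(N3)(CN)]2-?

The six octahedral sites form three mutually perpendicular trans pairs.
Systematic placement gives 6 geometric isomers: NH3 trans, NCS trans; NH3 cis, NCS cis (3 arrangements, 2 chiral); NH3 trans, NCS cis; NH3 cis, NCS trans.
Of these, 2 lack any improper symmetry element and so occur as enantiomeric pairs, giving 6 + 2 = 8 stereoisomers in total.

8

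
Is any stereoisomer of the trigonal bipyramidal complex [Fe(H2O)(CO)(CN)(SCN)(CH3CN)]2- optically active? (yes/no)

yes

A trigonal bipyramid has two axial and three equatorial sites, which are chemically inequivalent.
Exhaustive case analysis gives 10 geometric isomers.
Of these, 10 lack any improper symmetry element and so occur as enantiomeric pairs, giving 10 + 10 = 20 stereoisomers in total.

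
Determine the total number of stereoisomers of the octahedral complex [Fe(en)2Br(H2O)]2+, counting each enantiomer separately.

An octahedron has six vertices in three trans pairs; every non-trans pair is cis.
Each en is bidentate and must span two cis positions.
Systematic placement gives 2 geometric isomers: Br and H2O mutually trans; Br and H2O mutually cis (chiral).
One of these lacks any improper symmetry element and so occurs as an enantiomeric pair, giving 2 + 1 = 3 stereoisomers in total.

3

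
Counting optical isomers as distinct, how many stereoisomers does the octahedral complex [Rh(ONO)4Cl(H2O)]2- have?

2

The six octahedral sites form three mutually perpendicular trans pairs.
Working through the distinct placements yields 2 geometric isomers: Cl and H2O mutually trans; Cl and H2O mutually cis.
Each arrangement has an internal mirror plane or centre of symmetry, so none is chiral.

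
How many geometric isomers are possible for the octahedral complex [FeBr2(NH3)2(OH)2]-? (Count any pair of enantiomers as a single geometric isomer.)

5

An octahedron has six vertices in three trans pairs; every non-trans pair is cis.
Working through the distinct placements yields 5 geometric isomers: Br trans, NH3 trans, OH trans; Br trans, NH3 cis, OH cis; Br cis, NH3 cis, OH trans; Br cis, NH3 cis, OH cis (chiral); Br cis, NH3 trans, OH cis.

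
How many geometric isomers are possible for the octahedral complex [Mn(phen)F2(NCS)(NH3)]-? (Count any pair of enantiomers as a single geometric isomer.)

In an octahedral complex each vertex has one trans partner and four cis neighbours.
Each phen is bidentate and must span two cis positions.
Working through the distinct placements yields 4 geometric isomers: F trans; F cis (3 arrangements, 2 chiral).

4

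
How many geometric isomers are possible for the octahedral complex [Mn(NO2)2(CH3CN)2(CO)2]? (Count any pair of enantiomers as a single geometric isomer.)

5

An octahedron has six vertices in three trans pairs; every non-trans pair is cis.
The distinct arrangements are (5 in all): NO2 trans, CH3CN trans, CO trans; NO2 cis, CH3CN trans, CO cis; NO2 trans, CH3CN cis, CO cis; NO2 cis, CH3CN cis, CO cis (chiral); NO2 cis, CH3CN cis, CO trans.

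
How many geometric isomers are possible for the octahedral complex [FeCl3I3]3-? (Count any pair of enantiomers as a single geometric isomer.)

The six octahedral sites form three mutually perpendicular trans pairs.
There are 2 geometric isomers: Cl mer; Cl fac.

2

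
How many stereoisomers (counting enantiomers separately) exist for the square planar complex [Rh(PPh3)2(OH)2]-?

2

A square has two trans pairs of vertices; adjacent vertices are cis.
Systematic placement gives 2 geometric isomers: PPh3 cis; PPh3 trans.
Each arrangement has an internal mirror plane or centre of symmetry, so none is chiral.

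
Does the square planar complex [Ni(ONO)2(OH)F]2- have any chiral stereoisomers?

In a square planar complex each vertex has one trans partner and two cis neighbours.
There are 2 geometric isomers: ONO cis; ONO trans.
Each arrangement has an internal mirror plane or centre of symmetry, so none is chiral.

no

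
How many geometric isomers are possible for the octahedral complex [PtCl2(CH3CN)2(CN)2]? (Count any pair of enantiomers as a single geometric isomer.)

An octahedron has six vertices in three trans pairs; every non-trans pair is cis.
The distinct arrangements are (5 in all): Cl trans, CH3CN trans, CN trans; Cl cis, CH3CN trans, CN cis; Cl trans, CH3CN cis, CN cis; Cl cis, CH3CN cis, CN cis (chiral); Cl cis, CH3CN cis, CN trans.

5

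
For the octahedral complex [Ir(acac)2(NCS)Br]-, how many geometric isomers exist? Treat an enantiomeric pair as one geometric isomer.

An octahedron has six vertices in three trans pairs; every non-trans pair is cis.
Each acac is bidentate and must span two cis positions.
Systematic placement gives 2 geometric isomers: NCS and Br mutually trans; NCS and Br mutually cis (chiral).

2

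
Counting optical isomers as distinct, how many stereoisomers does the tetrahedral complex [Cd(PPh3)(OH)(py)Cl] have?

2

In a tetrahedral complex all four positions are equivalent and every pair of ligands is adjacent — there is no cis/trans distinction.
Only one geometric arrangement is possible; it has no improper symmetry element, so it exists as a pair of enantiomers (2 stereoisomers).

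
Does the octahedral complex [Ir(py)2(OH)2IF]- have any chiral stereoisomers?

The six octahedral sites form three mutually perpendicular trans pairs.
There are 6 geometric isomers: py trans, OH trans; py cis, OH cis (3 arrangements, 2 chiral); py trans, OH cis; py cis, OH trans.
Of these, 2 lack any improper symmetry element and so occur as enantiomeric pairs, giving 6 + 2 = 8 stereoisomers in total.

yes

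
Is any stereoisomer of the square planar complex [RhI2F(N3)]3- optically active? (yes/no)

no

A square has two trans pairs of vertices; adjacent vertices are cis.
There are 2 geometric isomers: I cis; I trans.
Each arrangement has an internal mirror plane or centre of symmetry, so none is chiral.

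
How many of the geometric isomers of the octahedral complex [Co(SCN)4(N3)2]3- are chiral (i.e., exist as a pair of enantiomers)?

In an octahedral complex each vertex has one trans partner and four cis neighbours.
There are 2 geometric isomers: N3 trans; N3 cis.
Each arrangement has an internal mirror plane or centre of symmetry, so none is chiral.

0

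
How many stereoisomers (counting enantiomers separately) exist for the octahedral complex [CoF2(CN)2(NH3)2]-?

6

In an octahedral complex each vertex has one trans partner and four cis neighbours.
The distinct arrangements are (5 in all): F trans, CN trans, NH3 trans; F cis, CN trans, NH3 cis; F cis, CN cis, NH3 trans; F cis, CN cis, NH3 cis (chiral); F trans, CN cis, NH3 cis.
One of these lacks any improper symmetry element and so occurs as an enantiomeric pair, giving 5 + 1 = 6 stereoisomers in total.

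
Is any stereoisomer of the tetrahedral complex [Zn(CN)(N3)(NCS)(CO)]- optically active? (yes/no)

In a tetrahedral complex all four positions are equivalent and every pair of ligands is adjacent — there is no cis/trans distinction.
Only one geometric arrangement is possible; it has no improper symmetry element, so it exists as a pair of enantiomers (2 stereoisomers).

yes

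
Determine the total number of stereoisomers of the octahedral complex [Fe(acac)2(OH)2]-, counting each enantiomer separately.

3

In an octahedral complex each vertex has one trans partner and four cis neighbours.
Each acac is bidentate and must span two cis positions.
Working through the distinct placements yields 2 geometric isomers: OH trans; OH cis (chiral).
One of these lacks any improper symmetry element and so occurs as an enantiomeric pair, giving 2 + 1 = 3 stereoisomers in total.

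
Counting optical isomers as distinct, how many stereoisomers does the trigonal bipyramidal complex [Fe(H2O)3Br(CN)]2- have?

The distinct arrangements are (4 in all): Br axial, CN axial; Br axial, CN equatorial; Br equatorial, CN axial; Br equatorial, CN equatorial.
Each arrangement has an internal mirror plane or centre of symmetry, so none is chiral.

4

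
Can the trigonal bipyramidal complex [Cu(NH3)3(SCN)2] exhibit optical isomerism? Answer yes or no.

no

A trigonal bipyramid has two axial and three equatorial sites, which are chemically inequivalent.
The distinct arrangements are (3 in all): SCN both equatorial; SCN one axial, one equatorial; SCN both axial.
Each arrangement has an internal mirror plane or centre of symmetry, so none is chiral.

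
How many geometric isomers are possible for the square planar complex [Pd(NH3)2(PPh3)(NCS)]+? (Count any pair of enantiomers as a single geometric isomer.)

The distinct arrangements are (2 in all): NH3 cis; NH3 trans.

2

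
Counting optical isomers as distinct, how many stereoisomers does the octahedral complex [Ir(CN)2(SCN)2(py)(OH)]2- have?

8

An octahedron has six vertices in three trans pairs; every non-trans pair is cis.
Systematic placement gives 6 geometric isomers: CN trans, SCN cis; CN trans, SCN trans; CN cis, SCN cis (3 arrangements, 2 chiral); CN cis, SCN trans.
Of these, 2 lack any improper symmetry element and so occur as enantiomeric pairs, giving 6 + 2 = 8 stereoisomers in total.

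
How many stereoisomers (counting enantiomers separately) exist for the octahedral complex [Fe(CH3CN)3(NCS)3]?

An octahedron has six vertices in three trans pairs; every non-trans pair is cis.
Systematic placement gives 2 geometric isomers: CH3CN mer; CH3CN fac.
Each arrangement has an internal mirror plane or centre of symmetry, so none is chiral.

2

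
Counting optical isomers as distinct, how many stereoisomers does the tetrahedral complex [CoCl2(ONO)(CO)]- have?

1

All four vertices of a tetrahedron are equivalent and mutually adjacent, so cis/trans isomerism cannot arise.
Only one geometric arrangement is possible.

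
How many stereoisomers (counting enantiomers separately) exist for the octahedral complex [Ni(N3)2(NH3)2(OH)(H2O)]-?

In an octahedral complex each vertex has one trans partner and four cis neighbours.
Systematic placement gives 6 geometric isomers: N3 cis, NH3 cis (3 arrangements, 2 chiral); N3 cis, NH3 trans; N3 trans, NH3 cis; N3 trans, NH3 trans.
Of these, 2 lack any improper symmetry element and so occur as enantiomeric pairs, giving 6 + 2 = 8 stereoisomers in total.

8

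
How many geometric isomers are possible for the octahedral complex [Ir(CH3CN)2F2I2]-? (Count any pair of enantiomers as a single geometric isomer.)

5

The distinct arrangements are (5 in all): CH3CN trans, F trans, I trans; CH3CN trans, F cis, I cis; CH3CN cis, F cis, I trans; CH3CN cis, F cis, I cis (chiral); CH3CN cis, F trans, I cis.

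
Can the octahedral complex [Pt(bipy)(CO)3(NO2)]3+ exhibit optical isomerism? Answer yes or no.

no

In an octahedral complex each vertex has one trans partner and four cis neighbours.
Each bipy is bidentate and must span two cis positions.
Working through the distinct placements yields 2 geometric isomers: CO mer; CO fac.
Each arrangement has an internal mirror plane or centre of symmetry, so none is chiral.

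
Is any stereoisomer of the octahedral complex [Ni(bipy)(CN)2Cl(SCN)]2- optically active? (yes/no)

yes

An octahedron has six vertices in three trans pairs; every non-trans pair is cis.
Each bipy is bidentate and must span two cis positions.
Systematic placement gives 4 geometric isomers: CN trans; CN cis (3 arrangements, 2 chiral).
Of these, 2 lack any improper symmetry element and so occur as enantiomeric pairs, giving 4 + 2 = 6 stereoisomers in total.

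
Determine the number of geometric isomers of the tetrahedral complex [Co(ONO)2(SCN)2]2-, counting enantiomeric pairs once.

All four vertices of a tetrahedron are equivalent and mutually adjacent, so cis/trans isomerism cannot arise.
Only one geometric arrangement is possible.

1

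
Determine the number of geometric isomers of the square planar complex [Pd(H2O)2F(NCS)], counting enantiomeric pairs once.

2

Working through the distinct placements yields 2 geometric isomers: H2O cis; H2O trans.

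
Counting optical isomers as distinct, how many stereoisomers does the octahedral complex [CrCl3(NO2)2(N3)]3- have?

An octahedron has six vertices in three trans pairs; every non-trans pair is cis.
There are 3 geometric isomers: Cl mer, NO2 trans; Cl mer, NO2 cis; Cl fac, NO2 cis.
Each arrangement has an internal mirror plane or centre of symmetry, so none is chiral.

3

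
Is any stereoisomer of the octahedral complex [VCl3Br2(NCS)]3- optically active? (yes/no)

no

In an octahedral complex each vertex has one trans partner and four cis neighbours.
The distinct arrangements are (3 in all): Cl mer, Br trans; Cl fac, Br cis; Cl mer, Br cis.
Each arrangement has an internal mirror plane or centre of symmetry, so none is chiral.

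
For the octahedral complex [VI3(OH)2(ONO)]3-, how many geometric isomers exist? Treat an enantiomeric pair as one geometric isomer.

3

In an octahedral complex each vertex has one trans partner and four cis neighbours.
Systematic placement gives 3 geometric isomers: I mer, OH cis; I mer, OH trans; I fac, OH cis.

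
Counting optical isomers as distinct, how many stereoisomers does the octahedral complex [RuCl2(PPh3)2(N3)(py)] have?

The six octahedral sites form three mutually perpendicular trans pairs.
There are 6 geometric isomers: Cl trans, PPh3 cis; Cl trans, PPh3 trans; Cl cis, PPh3 cis (3 arrangements, 2 chiral); Cl cis, PPh3 trans.
Of these, 2 lack any improper symmetry element and so occur as enantiomeric pairs, giving 6 + 2 = 8 stereoisomers in total.

8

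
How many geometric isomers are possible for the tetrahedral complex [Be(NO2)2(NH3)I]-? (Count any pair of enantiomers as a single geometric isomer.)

1

In a tetrahedral complex all four positions are equivalent and every pair of ligands is adjacent — there is no cis/trans distinction.
Only one geometric arrangement is possible.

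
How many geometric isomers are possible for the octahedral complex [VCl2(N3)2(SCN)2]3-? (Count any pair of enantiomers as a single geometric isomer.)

5

An octahedron has six vertices in three trans pairs; every non-trans pair is cis.
Systematic placement gives 5 geometric isomers: Cl trans, N3 trans, SCN trans; Cl trans, N3 cis, SCN cis; Cl cis, N3 cis, SCN trans; Cl cis, N3 cis, SCN cis (chiral); Cl cis, N3 trans, SCN cis.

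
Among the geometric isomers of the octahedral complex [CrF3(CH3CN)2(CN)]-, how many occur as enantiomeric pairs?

In an octahedral complex each vertex has one trans partner and four cis neighbours.
Systematic placement gives 3 geometric isomers: F mer, CH3CN trans; F mer, CH3CN cis; F fac, CH3CN cis.
Each arrangement has an internal mirror plane or centre of symmetry, so none is chiral.

0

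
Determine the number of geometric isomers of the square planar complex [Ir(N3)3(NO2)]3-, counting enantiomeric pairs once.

1

In a square planar complex each vertex has one trans partner and two cis neighbours.
Only one geometric arrangement is possible.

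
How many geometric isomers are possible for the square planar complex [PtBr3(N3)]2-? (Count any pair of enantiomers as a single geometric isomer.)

In a square planar complex each vertex has one trans partner and two cis neighbours.
Only one geometric arrangement is possible.

1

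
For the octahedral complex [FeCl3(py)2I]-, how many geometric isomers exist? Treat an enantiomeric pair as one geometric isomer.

An octahedron has six vertices in three trans pairs; every non-trans pair is cis.
Working through the distinct placements yields 3 geometric isomers: Cl mer, py trans; Cl mer, py cis; Cl fac, py cis.

3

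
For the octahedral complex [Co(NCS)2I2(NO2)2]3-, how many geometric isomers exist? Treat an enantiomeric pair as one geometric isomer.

5

The six octahedral sites form three mutually perpendicular trans pairs.
The distinct arrangements are (5 in all): NCS trans, I trans, NO2 trans; NCS cis, I trans, NO2 cis; NCS cis, I cis, NO2 trans; NCS cis, I cis, NO2 cis (chiral); NCS trans, I cis, NO2 cis.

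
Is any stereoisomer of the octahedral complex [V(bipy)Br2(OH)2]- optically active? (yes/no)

An octahedron has six vertices in three trans pairs; every non-trans pair is cis.
Each bipy is bidentate and must span two cis positions.
The distinct arrangements are (3 in all): Br trans, OH cis; Br cis, OH cis (chiral); Br cis, OH trans.
One of these lacks any improper symmetry element and so occurs as an enantiomeric pair, giving 3 + 1 = 4 stereoisomers in total.

yes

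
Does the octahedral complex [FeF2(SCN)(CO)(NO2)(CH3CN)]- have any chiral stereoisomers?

yes

In an octahedral complex each vertex has one trans partner and four cis neighbours.
Placing the ligands in turn and identifying arrangements related by rotation or reflection leaves 9 distinct geometric isomers.
Of these, 6 lack any improper symmetry element and so occur as enantiomeric pairs, giving 9 + 6 = 15 stereoisomers in total.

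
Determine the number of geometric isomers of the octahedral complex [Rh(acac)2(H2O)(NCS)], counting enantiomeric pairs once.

2

Each acac is bidentate and must span two cis positions.
Working through the distinct placements yields 2 geometric isomers: H2O and NCS mutually trans; H2O and NCS mutually cis (chiral).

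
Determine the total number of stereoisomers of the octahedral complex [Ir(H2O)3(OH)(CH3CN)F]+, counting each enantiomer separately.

The six octahedral sites form three mutually perpendicular trans pairs.
The distinct arrangements are (4 in all): H2O mer (3 arrangements); H2O fac (chiral).
One of these lacks any improper symmetry element and so occurs as an enantiomeric pair, giving 4 + 1 = 5 stereoisomers in total.

5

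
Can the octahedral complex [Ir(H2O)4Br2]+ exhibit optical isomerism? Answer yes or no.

In an octahedral complex each vertex has one trans partner and four cis neighbours.
Working through the distinct placements yields 2 geometric isomers: Br trans; Br cis.
Each arrangement has an internal mirror plane or centre of symmetry, so none is chiral.

no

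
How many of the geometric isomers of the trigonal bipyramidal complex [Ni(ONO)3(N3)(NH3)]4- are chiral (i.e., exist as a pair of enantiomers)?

A trigonal bipyramid has two axial and three equatorial sites, which are chemically inequivalent.
There are 4 geometric isomers: N3 axial, NH3 axial; N3 axial, NH3 equatorial; N3 equatorial, NH3 axial; N3 equatorial, NH3 equatorial.
Each arrangement has an internal mirror plane or centre of symmetry, so none is chiral.

0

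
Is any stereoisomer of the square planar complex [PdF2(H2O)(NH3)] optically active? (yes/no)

The distinct arrangements are (2 in all): F cis; F trans.
Each arrangement has an internal mirror plane or centre of symmetry, so none is chiral.

no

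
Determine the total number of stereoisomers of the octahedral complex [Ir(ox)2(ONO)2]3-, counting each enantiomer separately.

An octahedron has six vertices in three trans pairs; every non-trans pair is cis.
Each ox is bidentate and must span two cis positions.
The distinct arrangements are (2 in all): ONO trans; ONO cis (chiral).
One of these lacks any improper symmetry element and so occurs as an enantiomeric pair, giving 2 + 1 = 3 stereoisomers in total.

3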